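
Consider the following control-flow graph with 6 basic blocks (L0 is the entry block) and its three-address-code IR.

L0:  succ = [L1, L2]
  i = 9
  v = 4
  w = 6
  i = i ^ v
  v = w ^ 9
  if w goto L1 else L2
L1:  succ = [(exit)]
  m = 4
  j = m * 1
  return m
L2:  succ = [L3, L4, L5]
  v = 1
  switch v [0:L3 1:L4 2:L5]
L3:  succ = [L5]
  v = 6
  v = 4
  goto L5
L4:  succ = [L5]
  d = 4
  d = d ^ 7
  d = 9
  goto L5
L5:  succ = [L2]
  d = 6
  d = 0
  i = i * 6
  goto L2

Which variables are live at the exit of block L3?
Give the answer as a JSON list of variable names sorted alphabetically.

Answer: ["i"]

Analysis:
Per-block:
  L0 def {i,v,w} use ∅
  L1 def {j,m} use ∅
  L2 def {v} use ∅
  L3 def {v} use ∅
  L4 def {d} use ∅
  L5 def {d,i} use {i}

Liveness:
  L0: in=∅ out={i}
  L1: in=∅ out=∅
  L2: in={i} out={i}
  L3: in={i} out={i}
  L4: in={i} out={i}
  L5: in={i} out={i}

live-out(L3) = ["i"]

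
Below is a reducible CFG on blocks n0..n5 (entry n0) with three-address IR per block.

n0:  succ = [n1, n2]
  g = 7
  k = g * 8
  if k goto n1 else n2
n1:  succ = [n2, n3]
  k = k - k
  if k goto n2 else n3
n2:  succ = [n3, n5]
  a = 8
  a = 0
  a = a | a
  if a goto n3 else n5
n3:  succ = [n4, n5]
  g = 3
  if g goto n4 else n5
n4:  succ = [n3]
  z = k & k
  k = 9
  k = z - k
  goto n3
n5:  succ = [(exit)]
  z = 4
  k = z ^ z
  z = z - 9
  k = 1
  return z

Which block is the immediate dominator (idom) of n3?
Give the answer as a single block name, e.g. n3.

Answer: n0

Analysis:
idom tree: n1←n0 n2←n0 n3←n0 n4←n3 n5←n0
Dom∩ at merges:
  n2: preds {n0,n1}: {n0} ∩ {n0,n1} = {n0}; idom=n0
  n3: preds {n1,n2,n4}: {n0,n1} ∩ {n0,n2} ∩ {n0,n3,n4} = {n0}; idom=n0
  n5: preds {n2,n3}: {n0,n2} ∩ {n0,n3} = {n0}; idom=n0

idom(n3) = n0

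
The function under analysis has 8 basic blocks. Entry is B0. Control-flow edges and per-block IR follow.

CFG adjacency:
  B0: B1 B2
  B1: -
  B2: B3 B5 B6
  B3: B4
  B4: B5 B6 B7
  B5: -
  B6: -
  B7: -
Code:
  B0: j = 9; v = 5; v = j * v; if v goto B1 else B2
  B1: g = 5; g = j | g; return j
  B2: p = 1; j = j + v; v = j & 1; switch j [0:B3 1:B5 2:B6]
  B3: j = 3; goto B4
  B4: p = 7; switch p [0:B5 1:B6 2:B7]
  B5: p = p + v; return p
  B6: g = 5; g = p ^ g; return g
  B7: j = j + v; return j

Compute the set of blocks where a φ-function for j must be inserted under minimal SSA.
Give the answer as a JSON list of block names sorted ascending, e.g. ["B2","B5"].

Answer: ["B5", "B6"]

Working:
idom tree: B1←B0 B2←B0 B3←B2 B4←B3 B5←B2 B6←B2 B7←B4
Join-block Dom:
  B5: preds {B2,B4}: {B0,B2} ∩ {B0,B2,B3,B4} = {B0,B2}; idom=B2
  B6: preds {B2,B4}: {B0,B2} ∩ {B0,B2,B3,B4} = {B0,B2}; idom=B2

DF derivation:
  join B5 pred B2: · stop@B2
  join B5 pred B4: B4→B3 stop@B2
  join B6 pred B2: · stop@B2
  join B6 pred B4: B4→B3 stop@B2
  DF(B0)=∅
  DF(B1)=∅
  DF(B2)=∅
  DF(B3)={B5,B6}
  DF(B4)={B5,B6}
  DF(B5)=∅
  DF(B6)=∅
  DF(B7)=∅

φ for j: defs {B0,B2,B3,B7}
  DF⁺ = {B5,B6}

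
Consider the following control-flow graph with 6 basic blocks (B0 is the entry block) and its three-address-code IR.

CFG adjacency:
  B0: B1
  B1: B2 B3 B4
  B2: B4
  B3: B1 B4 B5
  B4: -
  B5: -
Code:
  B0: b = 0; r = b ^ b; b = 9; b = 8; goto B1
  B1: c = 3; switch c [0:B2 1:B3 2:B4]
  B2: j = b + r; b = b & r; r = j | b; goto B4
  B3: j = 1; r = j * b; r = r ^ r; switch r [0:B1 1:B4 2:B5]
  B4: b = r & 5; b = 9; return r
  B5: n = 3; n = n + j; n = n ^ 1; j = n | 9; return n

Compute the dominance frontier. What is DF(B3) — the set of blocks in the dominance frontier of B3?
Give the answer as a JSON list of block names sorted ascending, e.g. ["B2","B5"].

Answer: ["B1", "B4"]

Derivation:
idom tree: B1←B0 B2←B1 B3←B1 B4←B1 B5←B3
Join-block Dom:
  B1: preds {B0,B3}: {B0} ∩ {B0,B1,B3} = {B0}; idom=B0
  B4: preds {B1,B2,B3}: {B0,B1} ∩ {B0,B1,B2} ∩ {B0,B1,B3} = {B0,B1}; idom=B1

DF derivation:
  B1←B0: walk · to B0
  B1←B3: walk B3→B1 to B0
  B4←B1: walk · to B1
  B4←B2: walk B2 to B1
  B4←B3: walk B3 to B1
  B0 → ∅
  B1 → {B1}
  B2 → {B4}
  B3 → {B1,B4}
  B4 → ∅
  B5 → ∅

DF(B3) = ["B1", "B4"]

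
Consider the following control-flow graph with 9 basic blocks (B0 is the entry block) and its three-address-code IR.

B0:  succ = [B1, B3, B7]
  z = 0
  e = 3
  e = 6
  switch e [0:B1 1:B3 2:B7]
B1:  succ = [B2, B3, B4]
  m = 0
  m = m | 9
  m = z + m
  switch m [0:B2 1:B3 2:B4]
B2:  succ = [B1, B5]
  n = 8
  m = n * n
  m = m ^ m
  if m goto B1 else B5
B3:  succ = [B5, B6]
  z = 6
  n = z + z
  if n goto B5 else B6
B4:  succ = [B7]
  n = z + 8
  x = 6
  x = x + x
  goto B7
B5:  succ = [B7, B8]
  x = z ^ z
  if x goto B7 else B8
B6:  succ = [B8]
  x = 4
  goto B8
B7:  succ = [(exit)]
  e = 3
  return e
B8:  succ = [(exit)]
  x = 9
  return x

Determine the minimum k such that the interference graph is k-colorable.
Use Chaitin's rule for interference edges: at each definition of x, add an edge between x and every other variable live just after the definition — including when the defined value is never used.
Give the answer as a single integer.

Block summaries:
  B0: {e,z} / ∅
  B1: {m} / {z}
  B2: {m,n} / ∅
  B3: {n,z} / ∅
  B4: {n,x} / {z}
  B5: {x} / {z}
  B6: {x} / ∅
  B7: {e} / ∅
  B8: {x} / ∅

Backward fixpoint:
  B0 li=∅ lo={z}
  B1 li={z} lo={z}
  B2 li={z} lo={z}
  B3 li=∅ lo={z}
  B4 li={z} lo=∅
  B5 li={z} lo=∅
  B6 li=∅ lo=∅
  B7 li=∅ lo=∅
  B8 li=∅ lo=∅

Interference:
  e↔{z}
  m↔{z}
  n↔{z}
  x↔∅
  z↔{e,m,n}

Registers:
  lower bound: {e,z} mutually conflict ⇒ χ ≥ 2
  2-colouring: c0={x,z}  c1={e,m,n}
  χ = 2

Answer: 2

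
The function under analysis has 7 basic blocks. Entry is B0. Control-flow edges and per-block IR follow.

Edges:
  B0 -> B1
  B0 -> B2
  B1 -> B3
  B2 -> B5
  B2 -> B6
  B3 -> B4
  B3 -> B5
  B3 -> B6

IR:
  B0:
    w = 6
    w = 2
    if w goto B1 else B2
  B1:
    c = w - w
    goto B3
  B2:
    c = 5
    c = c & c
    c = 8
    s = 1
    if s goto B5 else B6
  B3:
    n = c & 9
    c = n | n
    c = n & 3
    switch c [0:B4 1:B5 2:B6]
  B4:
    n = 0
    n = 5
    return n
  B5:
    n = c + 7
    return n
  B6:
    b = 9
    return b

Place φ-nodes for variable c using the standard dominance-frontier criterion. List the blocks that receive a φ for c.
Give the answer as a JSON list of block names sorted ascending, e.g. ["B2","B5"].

idom tree: B1←B0 B2←B0 B3←B1 B4←B3 B5←B0 B6←B0
Join-block Dom:
  B5: preds {B2,B3}: {B0,B2} ∩ {B0,B1,B3} = {B0}; idom=B0
  B6: preds {B2,B3}: {B0,B2} ∩ {B0,B1,B3} = {B0}; idom=B0

DF derivation:
  join B5 pred B2: B2 stop@B0
  join B5 pred B3: B3→B1 stop@B0
  join B6 pred B2: B2 stop@B0
  join B6 pred B3: B3→B1 stop@B0
  B0 → ∅
  B1 → {B5,B6}
  B2 → {B5,B6}
  B3 → {B5,B6}
  B4 → ∅
  B5 → ∅
  B6 → ∅

φ for c: defs {B1,B2,B3}
  DF⁺ = {B5,B6}

Answer: ["B5", "B6"]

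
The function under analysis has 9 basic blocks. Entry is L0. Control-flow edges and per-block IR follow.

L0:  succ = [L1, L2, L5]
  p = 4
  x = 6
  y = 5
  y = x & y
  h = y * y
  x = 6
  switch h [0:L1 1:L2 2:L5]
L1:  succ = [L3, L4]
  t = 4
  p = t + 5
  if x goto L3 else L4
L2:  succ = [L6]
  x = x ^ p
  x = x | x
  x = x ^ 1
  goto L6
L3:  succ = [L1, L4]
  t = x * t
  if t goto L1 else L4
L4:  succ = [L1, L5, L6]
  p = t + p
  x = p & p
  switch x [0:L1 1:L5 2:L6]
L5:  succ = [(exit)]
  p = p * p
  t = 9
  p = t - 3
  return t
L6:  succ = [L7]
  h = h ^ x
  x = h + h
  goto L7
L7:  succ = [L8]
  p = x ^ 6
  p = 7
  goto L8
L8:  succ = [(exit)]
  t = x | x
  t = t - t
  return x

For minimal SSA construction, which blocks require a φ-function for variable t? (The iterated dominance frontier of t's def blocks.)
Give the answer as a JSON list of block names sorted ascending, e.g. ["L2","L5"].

Answer: ["L1", "L4", "L5", "L6"]

Derivation:
idom tree: L1←L0 L2←L0 L3←L1 L4←L1 L5←L0 L6←L0 L7←L6 L8←L7
Dom at joins:
  L1: preds {L0,L3,L4}: {L0} ∩ {L0,L1,L3} ∩ {L0,L1,L4} = {L0}; idom=L0
  L4: preds {L1,L3}: {L0,L1} ∩ {L0,L1,L3} = {L0,L1}; idom=L1
  L5: preds {L0,L4}: {L0} ∩ {L0,L1,L4} = {L0}; idom=L0
  L6: preds {L2,L4}: {L0,L2} ∩ {L0,L1,L4} = {L0}; idom=L0

Frontier:
  L1←L0: walk · to L0
  L1←L3: walk L3→L1 to L0
  L1←L4: walk L4→L1 to L0
  L4←L1: walk · to L1
  L4←L3: walk L3 to L1
  L5←L0: walk · to L0
  L5←L4: walk L4→L1 to L0
  L6←L2: walk L2 to L0
  L6←L4: walk L4→L1 to L0
  DF(L0)=∅
  DF(L1)={L1,L5,L6}
  DF(L2)={L6}
  DF(L3)={L1,L4}
  DF(L4)={L1,L5,L6}
  DF(L5)=∅
  DF(L6)=∅
  DF(L7)=∅
  DF(L8)=∅

φ for t: defs {L1,L3,L5,L8}
  DF⁺ = {L1,L4,L5,L6}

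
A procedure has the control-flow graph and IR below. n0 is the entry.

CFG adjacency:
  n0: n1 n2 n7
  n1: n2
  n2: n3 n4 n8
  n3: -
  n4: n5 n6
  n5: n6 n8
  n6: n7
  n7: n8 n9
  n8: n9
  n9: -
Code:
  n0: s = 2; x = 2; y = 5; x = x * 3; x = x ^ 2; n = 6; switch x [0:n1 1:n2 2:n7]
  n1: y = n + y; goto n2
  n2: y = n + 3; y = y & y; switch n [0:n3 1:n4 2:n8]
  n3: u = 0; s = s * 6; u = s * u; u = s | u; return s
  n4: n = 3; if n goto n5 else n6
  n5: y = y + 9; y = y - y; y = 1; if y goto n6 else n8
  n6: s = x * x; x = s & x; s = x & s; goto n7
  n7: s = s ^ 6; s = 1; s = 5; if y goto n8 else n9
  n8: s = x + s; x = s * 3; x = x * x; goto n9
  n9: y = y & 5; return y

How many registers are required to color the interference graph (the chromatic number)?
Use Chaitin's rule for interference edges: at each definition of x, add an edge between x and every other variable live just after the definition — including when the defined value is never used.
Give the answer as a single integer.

Answer: 4

Working:
Block summaries:
  n0 def {n,s,x,y} use ∅
  n1 def {y} use {n,y}
  n2 def {y} use {n}
  n3 def {s,u} use {s}
  n4 def {n} use ∅
  n5 def {y} use {y}
  n6 def {s,x} use {x}
  n7 def {s} use {s,y}
  n8 def {s,x} use {s,x}
  n9 def {y} use {y}

Liveness:
  live n0: ∅→{n,s,x,y}
  live n1: {n,s,x,y}→{n,s,x}
  live n2: {n,s,x}→{s,x,y}
  live n3: {s}→∅
  live n4: {s,x,y}→{s,x,y}
  live n5: {s,x,y}→{s,x,y}
  live n6: {x,y}→{s,x,y}
  live n7: {s,x,y}→{s,x,y}
  live n8: {s,x,y}→{y}
  live n9: {y}→∅

Interference:
  n: {s,x,y}
  s: {n,u,x,y}
  u: {s}
  x: {n,s,y}
  y: {n,s,x}

Registers:
  clique {n,s,x,y} ⇒ need ≥ 4
  assign n→c1 s→c0 u→c1 x→c2 y→c3 — no edge inside a register ⇒ χ ≤ 4
  χ = 4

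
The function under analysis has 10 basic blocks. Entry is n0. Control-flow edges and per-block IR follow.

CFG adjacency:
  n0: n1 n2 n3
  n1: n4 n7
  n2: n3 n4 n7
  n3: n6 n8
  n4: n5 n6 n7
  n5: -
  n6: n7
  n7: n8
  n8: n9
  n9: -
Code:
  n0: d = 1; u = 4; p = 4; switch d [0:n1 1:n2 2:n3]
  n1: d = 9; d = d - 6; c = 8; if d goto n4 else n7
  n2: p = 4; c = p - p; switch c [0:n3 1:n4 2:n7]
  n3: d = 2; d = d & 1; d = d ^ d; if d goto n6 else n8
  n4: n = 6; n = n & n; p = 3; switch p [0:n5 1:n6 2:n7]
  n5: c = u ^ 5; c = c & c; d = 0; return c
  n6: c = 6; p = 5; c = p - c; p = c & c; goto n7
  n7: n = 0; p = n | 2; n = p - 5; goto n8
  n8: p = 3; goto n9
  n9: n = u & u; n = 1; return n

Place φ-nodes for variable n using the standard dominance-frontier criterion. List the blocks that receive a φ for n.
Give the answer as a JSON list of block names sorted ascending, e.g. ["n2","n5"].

idom tree: n1←n0 n2←n0 n3←n0 n4←n0 n5←n4 n6←n0 n7←n0 n8←n0 n9←n8
Dom∩ at merges:
  n3: preds {n0,n2}: {n0} ∩ {n0,n2} = {n0}; idom=n0
  n4: preds {n1,n2}: {n0,n1} ∩ {n0,n2} = {n0}; idom=n0
  n6: preds {n3,n4}: {n0,n3} ∩ {n0,n4} = {n0}; idom=n0
  n7: preds {n1,n2,n4,n6}: {n0,n1} ∩ {n0,n2} ∩ {n0,n4} ∩ {n0,n6} = {n0}; idom=n0
  n8: preds {n3,n7}: {n0,n3} ∩ {n0,n7} = {n0}; idom=n0

Frontier:
  n3←n0: walk · to n0
  n3←n2: walk n2 to n0
  n4←n1: walk n1 to n0
  n4←n2: walk n2 to n0
  n6←n3: walk n3 to n0
  n6←n4: walk n4 to n0
  n7←n1: walk n1 to n0
  n7←n2: walk n2 to n0
  n7←n4: walk n4 to n0
  n7←n6: walk n6 to n0
  n8←n3: walk n3 to n0
  n8←n7: walk n7 to n0
  n0: DF=∅
  n1: DF={n4,n7}
  n2: DF={n3,n4,n7}
  n3: DF={n6,n8}
  n4: DF={n6,n7}
  n5: DF=∅
  n6: DF={n7}
  n7: DF={n8}
  n8: DF=∅
  n9: DF=∅

φ for n: defs {n4,n7,n9}
  DF⁺ = {n6,n7,n8}

Answer: ["n6", "n7", "n8"]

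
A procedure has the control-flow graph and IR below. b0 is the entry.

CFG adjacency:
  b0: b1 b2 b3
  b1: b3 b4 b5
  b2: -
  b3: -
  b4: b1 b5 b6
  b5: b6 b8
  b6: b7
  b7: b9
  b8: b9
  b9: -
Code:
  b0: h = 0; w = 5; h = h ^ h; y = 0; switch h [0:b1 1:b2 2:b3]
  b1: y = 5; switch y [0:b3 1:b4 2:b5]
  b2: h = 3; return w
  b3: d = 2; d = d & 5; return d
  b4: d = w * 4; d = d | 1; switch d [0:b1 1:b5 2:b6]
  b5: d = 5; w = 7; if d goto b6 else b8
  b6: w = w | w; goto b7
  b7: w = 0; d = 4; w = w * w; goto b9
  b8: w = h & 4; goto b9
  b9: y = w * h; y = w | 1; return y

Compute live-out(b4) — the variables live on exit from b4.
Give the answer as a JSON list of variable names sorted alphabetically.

Block summaries:
  b0: def={h,w,y} ue=∅
  b1: def={y} ue=∅
  b2: def={h} ue={w}
  b3: def={d} ue=∅
  b4: def={d} ue={w}
  b5: def={d,w} ue=∅
  b6: def={w} ue={w}
  b7: def={d,w} ue=∅
  b8: def={w} ue={h}
  b9: def={y} ue={h,w}

Backward fixpoint:
  b0: in=∅ out={h,w}
  b1: in={h,w} out={h,w}
  b2: in={w} out=∅
  b3: in=∅ out=∅
  b4: in={h,w} out={h,w}
  b5: in={h} out={h,w}
  b6: in={h,w} out={h}
  b7: in={h} out={h,w}
  b8: in={h} out={h,w}
  b9: in={h,w} out=∅

live-out(b4) = ["h", "w"]

Answer: ["h", "w"]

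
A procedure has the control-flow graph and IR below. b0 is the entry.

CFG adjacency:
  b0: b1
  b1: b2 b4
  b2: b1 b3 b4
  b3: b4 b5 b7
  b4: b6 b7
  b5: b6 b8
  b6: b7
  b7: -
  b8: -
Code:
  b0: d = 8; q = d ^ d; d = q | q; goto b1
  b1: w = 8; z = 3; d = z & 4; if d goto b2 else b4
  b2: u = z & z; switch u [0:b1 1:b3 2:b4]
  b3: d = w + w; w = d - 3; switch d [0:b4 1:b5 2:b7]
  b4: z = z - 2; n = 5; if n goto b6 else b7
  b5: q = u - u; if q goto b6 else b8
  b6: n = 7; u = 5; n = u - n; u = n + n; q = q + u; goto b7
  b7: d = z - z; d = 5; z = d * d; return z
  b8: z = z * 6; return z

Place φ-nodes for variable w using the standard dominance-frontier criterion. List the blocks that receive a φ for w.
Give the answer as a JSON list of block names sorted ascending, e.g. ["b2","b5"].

Answer: ["b1", "b4", "b6", "b7"]

Working:
idom tree: b1←b0 b2←b1 b3←b2 b4←b1 b5←b3 b6←b1 b7←b1 b8←b5
Dom at joins:
  b1: preds {b0,b2}: {b0} ∩ {b0,b1,b2} = {b0}; idom=b0
  b4: preds {b1,b2,b3}: {b0,b1} ∩ {b0,b1,b2} ∩ {b0,b1,b2,b3} = {b0,b1}; idom=b1
  b6: preds {b4,b5}: {b0,b1,b4} ∩ {b0,b1,b2,b3,b5} = {b0,b1}; idom=b1
  b7: preds {b3,b4,b6}: {b0,b1,b2,b3} ∩ {b0,b1,b4} ∩ {b0,b1,b6} = {b0,b1}; idom=b1

Frontier:
  join b1 pred b0: · stop@b0
  join b1 pred b2: b2→b1 stop@b0
  join b4 pred b1: · stop@b1
  join b4 pred b2: b2 stop@b1
  join b4 pred b3: b3→b2 stop@b1
  join b6 pred b4: b4 stop@b1
  join b6 pred b5: b5→b3→b2 stop@b1
  join b7 pred b3: b3→b2 stop@b1
  join b7 pred b4: b4 stop@b1
  join b7 pred b6: b6 stop@b1
  DF(b0)=∅
  DF(b1)={b1}
  DF(b2)={b1,b4,b6,b7}
  DF(b3)={b4,b6,b7}
  DF(b4)={b6,b7}
  DF(b5)={b6}
  DF(b6)={b7}
  DF(b7)=∅
  DF(b8)=∅

φ for w: defs {b1,b3}
  DF⁺ = {b1,b4,b6,b7}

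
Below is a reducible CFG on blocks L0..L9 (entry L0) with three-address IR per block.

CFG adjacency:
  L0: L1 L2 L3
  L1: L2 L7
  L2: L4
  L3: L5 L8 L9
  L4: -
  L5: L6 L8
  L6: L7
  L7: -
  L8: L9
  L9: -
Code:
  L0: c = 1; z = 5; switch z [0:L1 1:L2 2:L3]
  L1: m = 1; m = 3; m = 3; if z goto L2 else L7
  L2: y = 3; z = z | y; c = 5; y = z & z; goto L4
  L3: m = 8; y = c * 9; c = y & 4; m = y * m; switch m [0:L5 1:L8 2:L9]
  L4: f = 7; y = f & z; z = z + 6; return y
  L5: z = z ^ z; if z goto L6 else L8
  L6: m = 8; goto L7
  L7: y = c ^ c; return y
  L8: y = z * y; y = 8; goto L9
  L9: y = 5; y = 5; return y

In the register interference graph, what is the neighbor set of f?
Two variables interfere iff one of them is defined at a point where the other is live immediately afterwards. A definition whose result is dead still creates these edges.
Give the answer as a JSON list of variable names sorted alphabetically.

Per-block:
  L0 def {c,z} use ∅
  L1 def {m} use {z}
  L2 def {c,y,z} use {z}
  L3 def {c,m,y} use {c}
  L4 def {f,y,z} use {z}
  L5 def {z} use {z}
  L6 def {m} use ∅
  L7 def {y} use {c}
  L8 def {y} use {y,z}
  L9 def {y} use ∅

Backward fixpoint:
  live L0: ∅→{c,z}
  live L1: {c,z}→{c,z}
  live L2: {z}→{z}
  live L3: {c,z}→{c,y,z}
  live L4: {z}→∅
  live L5: {c,y,z}→{c,y,z}
  live L6: {c}→{c}
  live L7: {c}→∅
  live L8: {y,z}→∅
  live L9: ∅→∅

Interference:
  c — {m,y,z}
  f — {z}
  m — {c,y,z}
  y — {c,m,z}
  z — {c,f,m,y}

N(f) = ["z"]

Answer: ["z"]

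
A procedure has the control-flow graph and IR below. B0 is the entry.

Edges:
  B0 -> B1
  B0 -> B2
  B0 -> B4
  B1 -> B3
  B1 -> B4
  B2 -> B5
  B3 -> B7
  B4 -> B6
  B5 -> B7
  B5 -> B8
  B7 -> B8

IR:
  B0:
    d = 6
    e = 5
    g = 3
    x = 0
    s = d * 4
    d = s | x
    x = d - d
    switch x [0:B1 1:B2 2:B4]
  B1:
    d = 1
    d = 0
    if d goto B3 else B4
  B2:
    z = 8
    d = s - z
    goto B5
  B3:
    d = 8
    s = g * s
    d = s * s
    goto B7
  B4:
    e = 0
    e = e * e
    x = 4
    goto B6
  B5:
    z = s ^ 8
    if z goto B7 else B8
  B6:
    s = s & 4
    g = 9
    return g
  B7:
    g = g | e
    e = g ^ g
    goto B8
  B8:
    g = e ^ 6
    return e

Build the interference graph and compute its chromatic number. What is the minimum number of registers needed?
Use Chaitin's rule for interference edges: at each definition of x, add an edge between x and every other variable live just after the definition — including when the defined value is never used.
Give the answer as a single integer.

def/use:
  B0: def={d,e,g,s,x} ue=∅
  B1: def={d} ue=∅
  B2: def={d,z} ue={s}
  B3: def={d,s} ue={g,s}
  B4: def={e,x} ue=∅
  B5: def={z} ue={s}
  B6: def={g,s} ue={s}
  B7: def={e,g} ue={e,g}
  B8: def={g} ue={e}

Backward fixpoint:
  B0 li=∅ lo={e,g,s}
  B1 li={e,g,s} lo={e,g,s}
  B2 li={e,g,s} lo={e,g,s}
  B3 li={e,g,s} lo={e,g}
  B4 li={s} lo={s}
  B5 li={e,g,s} lo={e,g}
  B6 li={s} lo=∅
  B7 li={e,g} lo={e}
  B8 li={e} lo=∅

Conflict graph:
  d: {e,g,s,x}
  e: {d,g,s,x,z}
  g: {d,e,s,x,z}
  s: {d,e,g,x,z}
  x: {d,e,g,s}
  z: {e,g,s}

Registers:
  lower bound: {d,e,g,s,x} mutually conflict ⇒ χ ≥ 5
  5-colouring: R0={e}  R1={g}  R2={s}  R3={d,z}  R4={x}
  χ = 5

Answer: 5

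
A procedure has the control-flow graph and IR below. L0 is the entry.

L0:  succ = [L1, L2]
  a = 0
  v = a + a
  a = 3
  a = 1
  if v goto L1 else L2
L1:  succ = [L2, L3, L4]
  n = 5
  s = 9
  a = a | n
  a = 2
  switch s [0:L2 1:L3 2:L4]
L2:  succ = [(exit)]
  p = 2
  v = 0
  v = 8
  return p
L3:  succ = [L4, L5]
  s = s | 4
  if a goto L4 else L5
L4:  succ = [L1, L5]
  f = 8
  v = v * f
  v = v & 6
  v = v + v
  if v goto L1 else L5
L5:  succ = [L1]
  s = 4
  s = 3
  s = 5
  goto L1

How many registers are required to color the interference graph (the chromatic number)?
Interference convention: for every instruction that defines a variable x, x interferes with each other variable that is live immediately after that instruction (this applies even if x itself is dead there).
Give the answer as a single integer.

Block summaries:
  L0: {a,v} / ∅
  L1: {a,n,s} / {a}
  L2: {p,v} / ∅
  L3: {s} / {a,s}
  L4: {f,v} / {v}
  L5: {s} / ∅

Backward fixpoint:
  live L0: ∅→{a,v}
  live L1: {a,v}→{a,s,v}
  live L2: ∅→∅
  live L3: {a,s,v}→{a,v}
  live L4: {a,v}→{a,v}
  live L5: {a,v}→{a,v}

Conflict graph:
  a: {f,n,s,v}
  f: {a,v}
  n: {a,s,v}
  p: {v}
  s: {a,n,v}
  v: {a,f,n,p,s}

Colouring:
  clique {a,n,s,v} ⇒ need ≥ 4
  4-colouring: c0={v}  c1={a,p}  c2={f,n}  c3={s}
  χ = 4

Answer: 4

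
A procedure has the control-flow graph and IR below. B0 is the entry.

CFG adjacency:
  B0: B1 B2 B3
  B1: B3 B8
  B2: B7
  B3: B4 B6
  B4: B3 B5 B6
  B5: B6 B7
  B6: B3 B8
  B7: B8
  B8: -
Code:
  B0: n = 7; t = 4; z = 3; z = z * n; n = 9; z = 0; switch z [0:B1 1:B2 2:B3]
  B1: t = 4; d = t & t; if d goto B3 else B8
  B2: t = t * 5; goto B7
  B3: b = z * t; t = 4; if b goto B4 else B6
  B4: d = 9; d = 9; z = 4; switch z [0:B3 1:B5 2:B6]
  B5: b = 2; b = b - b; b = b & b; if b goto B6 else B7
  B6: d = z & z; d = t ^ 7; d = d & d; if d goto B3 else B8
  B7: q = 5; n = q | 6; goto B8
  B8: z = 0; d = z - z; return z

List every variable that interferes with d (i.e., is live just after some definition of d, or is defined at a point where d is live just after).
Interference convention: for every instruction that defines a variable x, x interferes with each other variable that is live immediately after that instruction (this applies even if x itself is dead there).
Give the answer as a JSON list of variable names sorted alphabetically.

Answer: ["t", "z"]

Derivation:
Block summaries:
  B0 def {n,t,z} use ∅
  B1 def {d,t} use ∅
  B2 def {t} use {t}
  B3 def {b,t} use {t,z}
  B4 def {d,z} use ∅
  B5 def {b} use ∅
  B6 def {d} use {t,z}
  B7 def {n,q} use ∅
  B8 def {d,z} use ∅

Liveness:
  B0 li=∅ lo={t,z}
  B1 li={z} lo={t,z}
  B2 li={t} lo=∅
  B3 li={t,z} lo={t,z}
  B4 li={t} lo={t,z}
  B5 li={t,z} lo={t,z}
  B6 li={t,z} lo={t,z}
  B7 li=∅ lo=∅
  B8 li=∅ lo=∅

Interfere edges:
  b: {t,z}
  d: {t,z}
  n: {t,z}
  q: ∅
  t: {b,d,n,z}
  z: {b,d,n,t}

N(d) = ["t", "z"]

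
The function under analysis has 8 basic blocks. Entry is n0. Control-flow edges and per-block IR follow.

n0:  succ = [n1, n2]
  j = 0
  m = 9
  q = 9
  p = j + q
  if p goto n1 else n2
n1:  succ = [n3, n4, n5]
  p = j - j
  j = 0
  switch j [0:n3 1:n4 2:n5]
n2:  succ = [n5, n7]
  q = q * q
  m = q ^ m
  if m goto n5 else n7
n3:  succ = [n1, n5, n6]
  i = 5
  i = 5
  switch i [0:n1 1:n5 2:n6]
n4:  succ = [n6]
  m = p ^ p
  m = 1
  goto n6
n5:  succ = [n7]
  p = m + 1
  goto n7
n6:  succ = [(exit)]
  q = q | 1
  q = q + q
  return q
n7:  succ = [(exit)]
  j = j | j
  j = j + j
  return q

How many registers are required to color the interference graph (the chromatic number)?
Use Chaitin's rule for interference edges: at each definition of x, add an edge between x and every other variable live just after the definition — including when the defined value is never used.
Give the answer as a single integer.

Block summaries:
  n0: {j,m,p,q} / ∅
  n1: {j,p} / {j}
  n2: {m,q} / {m,q}
  n3: {i} / ∅
  n4: {m} / {p}
  n5: {p} / {m}
  n6: {q} / {q}
  n7: {j} / {j,q}

Backward fixpoint:
  live n0: ∅→{j,m,q}
  live n1: {j,m,q}→{j,m,p,q}
  live n2: {j,m,q}→{j,m,q}
  live n3: {j,m,q}→{j,m,q}
  live n4: {p,q}→{q}
  live n5: {j,m,q}→{j,q}
  live n6: {q}→∅
  live n7: {j,q}→∅

Interference:
  i — {j,m,q}
  j — {i,m,p,q}
  m — {i,j,p,q}
  p — {j,m,q}
  q — {i,j,m,p}

Chromatic number:
  {i,j,m,q} pairwise interfere (4-clique) ⇒ χ ≥ 4
  assign i→c3 j→c0 m→c1 p→c3 q→c2 — no edge inside a register ⇒ χ ≤ 4
  χ = 4

Answer: 4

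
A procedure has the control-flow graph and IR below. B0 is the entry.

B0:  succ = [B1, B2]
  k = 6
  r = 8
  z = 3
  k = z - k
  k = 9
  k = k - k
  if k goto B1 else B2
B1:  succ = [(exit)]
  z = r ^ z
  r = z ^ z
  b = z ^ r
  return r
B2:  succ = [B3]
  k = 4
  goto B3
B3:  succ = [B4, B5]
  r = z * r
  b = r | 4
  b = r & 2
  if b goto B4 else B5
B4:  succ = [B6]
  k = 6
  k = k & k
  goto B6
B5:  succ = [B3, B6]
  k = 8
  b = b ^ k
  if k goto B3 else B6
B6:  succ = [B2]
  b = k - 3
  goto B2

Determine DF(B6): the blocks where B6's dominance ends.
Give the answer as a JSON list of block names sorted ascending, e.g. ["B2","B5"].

Answer: ["B2"]

Analysis:
idom tree: B1←B0 B2←B0 B3←B2 B4←B3 B5←B3 B6←B3
Dom at joins:
  B2: preds {B0,B6}: {B0} ∩ {B0,B2,B3,B6} = {B0}; idom=B0
  B3: preds {B2,B5}: {B0,B2} ∩ {B0,B2,B3,B5} = {B0,B2}; idom=B2
  B6: preds {B4,B5}: {B0,B2,B3,B4} ∩ {B0,B2,B3,B5} = {B0,B2,B3}; idom=B3

Frontier:
  B2←B0: walk · to B0
  B2←B6: walk B6→B3→B2 to B0
  B3←B2: walk · to B2
  B3←B5: walk B5→B3 to B2
  B6←B4: walk B4 to B3
  B6←B5: walk B5 to B3
  B0 → ∅
  B1 → ∅
  B2 → {B2}
  B3 → {B2,B3}
  B4 → {B6}
  B5 → {B3,B6}
  B6 → {B2}

DF(B6) = ["B2"]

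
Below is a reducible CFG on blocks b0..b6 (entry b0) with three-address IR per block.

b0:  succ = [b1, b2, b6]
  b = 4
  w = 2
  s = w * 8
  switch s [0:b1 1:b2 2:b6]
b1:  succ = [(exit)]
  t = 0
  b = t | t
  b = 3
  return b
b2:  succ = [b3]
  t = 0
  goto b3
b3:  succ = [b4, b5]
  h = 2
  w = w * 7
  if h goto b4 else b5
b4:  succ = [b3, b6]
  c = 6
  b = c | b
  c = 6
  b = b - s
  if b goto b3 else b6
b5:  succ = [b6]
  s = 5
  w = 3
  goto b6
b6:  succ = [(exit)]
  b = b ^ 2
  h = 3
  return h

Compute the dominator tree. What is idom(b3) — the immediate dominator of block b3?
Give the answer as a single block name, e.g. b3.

Answer: b2

Analysis:
idom tree: b1←b0 b2←b0 b3←b2 b4←b3 b5←b3 b6←b0
Join-block Dom:
  b3: preds {b2,b4}: {b0,b2} ∩ {b0,b2,b3,b4} = {b0,b2}; idom=b2
  b6: preds {b0,b4,b5}: {b0} ∩ {b0,b2,b3,b4} ∩ {b0,b2,b3,b5} = {b0}; idom=b0

idom(b3) = b2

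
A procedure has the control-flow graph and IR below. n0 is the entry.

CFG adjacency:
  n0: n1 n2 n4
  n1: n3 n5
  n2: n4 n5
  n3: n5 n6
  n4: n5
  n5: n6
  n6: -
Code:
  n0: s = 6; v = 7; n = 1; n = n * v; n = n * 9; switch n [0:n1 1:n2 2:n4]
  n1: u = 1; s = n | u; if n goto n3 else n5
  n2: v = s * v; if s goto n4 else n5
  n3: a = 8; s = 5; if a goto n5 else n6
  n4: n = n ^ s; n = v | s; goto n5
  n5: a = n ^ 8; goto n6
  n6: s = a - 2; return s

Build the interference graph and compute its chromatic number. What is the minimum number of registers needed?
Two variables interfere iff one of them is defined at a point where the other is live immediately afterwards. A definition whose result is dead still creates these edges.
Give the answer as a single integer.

Answer: 3

Derivation:
Per-block:
  n0 def {n,s,v} use ∅
  n1 def {s,u} use {n}
  n2 def {v} use {s,v}
  n3 def {a,s} use ∅
  n4 def {n} use {n,s,v}
  n5 def {a} use {n}
  n6 def {s} use {a}

Liveness:
  n0 li=∅ lo={n,s,v}
  n1 li={n} lo={n}
  n2 li={n,s,v} lo={n,s,v}
  n3 li={n} lo={a,n}
  n4 li={n,s,v} lo={n}
  n5 li={n} lo={a}
  n6 li={a} lo=∅

Interfere edges:
  a — {n,s}
  n — {a,s,u,v}
  s — {a,n,v}
  u — {n}
  v — {n,s}

Registers:
  {a,n,s} pairwise interfere (3-clique) ⇒ χ ≥ 3
  3-colouring: R0={n}  R1={s,u}  R2={a,v}
  χ = 3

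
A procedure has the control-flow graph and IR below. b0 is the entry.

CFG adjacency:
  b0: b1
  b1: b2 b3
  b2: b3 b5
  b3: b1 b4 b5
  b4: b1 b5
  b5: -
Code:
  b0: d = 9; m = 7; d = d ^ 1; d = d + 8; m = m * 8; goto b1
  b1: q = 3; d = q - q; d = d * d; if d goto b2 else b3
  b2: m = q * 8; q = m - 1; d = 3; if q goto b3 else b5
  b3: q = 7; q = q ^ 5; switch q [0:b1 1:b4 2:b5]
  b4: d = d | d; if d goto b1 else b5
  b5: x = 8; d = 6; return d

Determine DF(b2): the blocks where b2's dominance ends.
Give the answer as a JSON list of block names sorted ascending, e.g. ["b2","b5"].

Answer: ["b3", "b5"]

Derivation:
idom tree: b1←b0 b2←b1 b3←b1 b4←b3 b5←b1
Join-block Dom:
  b1: preds {b0,b3,b4}: {b0} ∩ {b0,b1,b3} ∩ {b0,b1,b3,b4} = {b0}; idom=b0
  b3: preds {b1,b2}: {b0,b1} ∩ {b0,b1,b2} = {b0,b1}; idom=b1
  b5: preds {b2,b3,b4}: {b0,b1,b2} ∩ {b0,b1,b3} ∩ {b0,b1,b3,b4} = {b0,b1}; idom=b1

DF derivation:
  join b1 pred b0: · stop@b0
  join b1 pred b3: b3→b1 stop@b0
  join b1 pred b4: b4→b3→b1 stop@b0
  join b3 pred b1: · stop@b1
  join b3 pred b2: b2 stop@b1
  join b5 pred b2: b2 stop@b1
  join b5 pred b3: b3 stop@b1
  join b5 pred b4: b4→b3 stop@b1
  b0: DF=∅
  b1: DF={b1}
  b2: DF={b3,b5}
  b3: DF={b1,b5}
  b4: DF={b1,b5}
  b5: DF=∅

DF(b2) = ["b3", "b5"]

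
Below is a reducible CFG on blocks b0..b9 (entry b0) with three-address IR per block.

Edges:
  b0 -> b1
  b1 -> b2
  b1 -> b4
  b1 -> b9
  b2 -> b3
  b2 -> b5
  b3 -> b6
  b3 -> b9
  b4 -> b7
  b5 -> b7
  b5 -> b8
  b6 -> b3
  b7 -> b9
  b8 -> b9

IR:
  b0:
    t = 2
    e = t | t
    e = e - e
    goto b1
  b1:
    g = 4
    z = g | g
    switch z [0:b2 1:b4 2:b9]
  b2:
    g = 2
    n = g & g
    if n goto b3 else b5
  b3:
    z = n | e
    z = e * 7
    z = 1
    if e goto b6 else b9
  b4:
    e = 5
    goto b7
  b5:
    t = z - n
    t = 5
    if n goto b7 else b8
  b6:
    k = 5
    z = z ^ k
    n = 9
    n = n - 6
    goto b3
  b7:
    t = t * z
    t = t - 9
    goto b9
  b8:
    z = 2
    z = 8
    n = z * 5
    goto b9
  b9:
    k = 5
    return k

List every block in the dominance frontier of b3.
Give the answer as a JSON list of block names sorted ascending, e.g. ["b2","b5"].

idom tree: b1←b0 b2←b1 b3←b2 b4←b1 b5←b2 b6←b3 b7←b1 b8←b5 b9←b1
Join-block Dom:
  b3: preds {b2,b6}: {b0,b1,b2} ∩ {b0,b1,b2,b3,b6} = {b0,b1,b2}; idom=b2
  b7: preds {b4,b5}: {b0,b1,b4} ∩ {b0,b1,b2,b5} = {b0,b1}; idom=b1
  b9: preds {b1,b3,b7,b8}: {b0,b1} ∩ {b0,b1,b2,b3} ∩ {b0,b1,b7} ∩ {b0,b1,b2,b5,b8} = {b0,b1}; idom=b1

DF derivation:
  b3←b2: walk · to b2
  b3←b6: walk b6→b3 to b2
  b7←b4: walk b4 to b1
  b7←b5: walk b5→b2 to b1
  b9←b1: walk · to b1
  b9←b3: walk b3→b2 to b1
  b9←b7: walk b7 to b1
  b9←b8: walk b8→b5→b2 to b1
  DF(b0)=∅
  DF(b1)=∅
  DF(b2)={b7,b9}
  DF(b3)={b3,b9}
  DF(b4)={b7}
  DF(b5)={b7,b9}
  DF(b6)={b3}
  DF(b7)={b9}
  DF(b8)={b9}
  DF(b9)=∅

DF(b3) = ["b3", "b9"]

Answer: ["b3", "b9"]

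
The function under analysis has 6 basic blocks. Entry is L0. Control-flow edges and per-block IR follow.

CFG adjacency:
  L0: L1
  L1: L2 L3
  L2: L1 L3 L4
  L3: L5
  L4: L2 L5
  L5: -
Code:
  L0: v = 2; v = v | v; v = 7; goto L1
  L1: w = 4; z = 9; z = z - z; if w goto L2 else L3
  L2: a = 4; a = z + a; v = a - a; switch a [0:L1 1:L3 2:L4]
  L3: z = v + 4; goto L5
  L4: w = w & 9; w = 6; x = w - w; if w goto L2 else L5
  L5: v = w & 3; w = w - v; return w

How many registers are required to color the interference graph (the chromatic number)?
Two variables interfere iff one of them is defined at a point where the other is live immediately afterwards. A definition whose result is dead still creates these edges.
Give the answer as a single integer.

Answer: 4

Analysis:
Block summaries:
  L0: {v} / ∅
  L1: {w,z} / ∅
  L2: {a,v} / {z}
  L3: {z} / {v}
  L4: {w,x} / {w}
  L5: {v,w} / {w}

Backward fixpoint:
  live L0: ∅→{v}
  live L1: {v}→{v,w,z}
  live L2: {w,z}→{v,w,z}
  live L3: {v,w}→{w}
  live L4: {w,z}→{w,z}
  live L5: {w}→∅

Conflict graph:
  a: {v,w,z}
  v: {a,w,z}
  w: {a,v,x,z}
  x: {w,z}
  z: {a,v,w,x}

Chromatic number:
  clique {a,v,w,z} ⇒ need ≥ 4
  4-colouring: c0={w}  c1={z}  c2={a,x}  c3={v}
  χ = 4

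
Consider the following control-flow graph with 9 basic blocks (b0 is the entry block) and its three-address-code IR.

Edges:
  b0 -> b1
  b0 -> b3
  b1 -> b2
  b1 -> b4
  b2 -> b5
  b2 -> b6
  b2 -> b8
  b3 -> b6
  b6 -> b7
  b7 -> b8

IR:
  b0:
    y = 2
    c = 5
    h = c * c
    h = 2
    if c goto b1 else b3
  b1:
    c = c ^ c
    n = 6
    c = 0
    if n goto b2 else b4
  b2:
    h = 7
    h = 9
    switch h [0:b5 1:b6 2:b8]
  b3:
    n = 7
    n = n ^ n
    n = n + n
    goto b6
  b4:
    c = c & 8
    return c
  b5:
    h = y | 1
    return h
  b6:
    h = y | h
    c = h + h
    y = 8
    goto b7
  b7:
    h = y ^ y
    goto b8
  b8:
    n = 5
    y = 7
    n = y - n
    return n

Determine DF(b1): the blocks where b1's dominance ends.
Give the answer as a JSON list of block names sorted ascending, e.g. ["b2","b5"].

idom tree: b1←b0 b2←b1 b3←b0 b4←b1 b5←b2 b6←b0 b7←b6 b8←b0
Dom at joins:
  b6: preds {b2,b3}: {b0,b1,b2} ∩ {b0,b3} = {b0}; idom=b0
  b8: preds {b2,b7}: {b0,b1,b2} ∩ {b0,b6,b7} = {b0}; idom=b0

Frontier:
  b6←b2: walk b2→b1 to b0
  b6←b3: walk b3 to b0
  b8←b2: walk b2→b1 to b0
  b8←b7: walk b7→b6 to b0
  b0: DF=∅
  b1: DF={b6,b8}
  b2: DF={b6,b8}
  b3: DF={b6}
  b4: DF=∅
  b5: DF=∅
  b6: DF={b8}
  b7: DF={b8}
  b8: DF=∅

DF(b1) = ["b6", "b8"]

Answer: ["b6", "b8"]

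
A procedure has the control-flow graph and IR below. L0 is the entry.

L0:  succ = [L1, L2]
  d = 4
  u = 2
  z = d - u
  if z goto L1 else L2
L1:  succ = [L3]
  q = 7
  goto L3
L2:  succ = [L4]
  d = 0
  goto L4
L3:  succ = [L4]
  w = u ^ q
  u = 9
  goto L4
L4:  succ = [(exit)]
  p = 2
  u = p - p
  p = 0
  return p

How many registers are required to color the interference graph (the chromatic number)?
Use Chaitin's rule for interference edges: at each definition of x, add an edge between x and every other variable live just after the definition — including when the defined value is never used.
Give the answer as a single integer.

def/use:
  L0: def={d,u,z} ue=∅
  L1: def={q} ue=∅
  L2: def={d} ue=∅
  L3: def={u,w} ue={q,u}
  L4: def={p,u} ue=∅

Liveness:
  L0 li=∅ lo={u}
  L1 li={u} lo={q,u}
  L2 li=∅ lo=∅
  L3 li={q,u} lo=∅
  L4 li=∅ lo=∅

Interference:
  d↔{u}
  p↔∅
  q↔{u}
  u↔{d,q,z}
  w↔∅
  z↔{u}

Registers:
  lower bound: {d,u} mutually conflict ⇒ χ ≥ 2
  2-colouring: r0={p,u,w}  r1={d,q,z}
  χ = 2

Answer: 2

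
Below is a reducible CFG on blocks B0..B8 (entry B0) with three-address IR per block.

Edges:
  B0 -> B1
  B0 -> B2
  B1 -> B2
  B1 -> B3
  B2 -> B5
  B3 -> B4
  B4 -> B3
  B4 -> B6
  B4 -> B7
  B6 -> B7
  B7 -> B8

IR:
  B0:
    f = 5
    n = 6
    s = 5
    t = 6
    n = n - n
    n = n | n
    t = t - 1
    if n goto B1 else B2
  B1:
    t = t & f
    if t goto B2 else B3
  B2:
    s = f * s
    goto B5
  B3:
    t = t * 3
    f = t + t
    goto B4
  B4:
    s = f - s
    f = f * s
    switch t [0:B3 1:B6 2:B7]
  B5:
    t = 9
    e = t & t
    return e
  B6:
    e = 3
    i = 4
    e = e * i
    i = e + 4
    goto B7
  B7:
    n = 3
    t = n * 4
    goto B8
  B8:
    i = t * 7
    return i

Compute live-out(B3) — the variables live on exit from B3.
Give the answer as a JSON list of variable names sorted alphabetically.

Answer: ["f", "s", "t"]

Derivation:
Per-block:
  B0 def {f,n,s,t} use ∅
  B1 def {t} use {f,t}
  B2 def {s} use {f,s}
  B3 def {f,t} use {t}
  B4 def {f,s} use {f,s,t}
  B5 def {e,t} use ∅
  B6 def {e,i} use ∅
  B7 def {n,t} use ∅
  B8 def {i} use {t}

Backward fixpoint:
  B0 li=∅ lo={f,s,t}
  B1 li={f,s,t} lo={f,s,t}
  B2 li={f,s} lo=∅
  B3 li={s,t} lo={f,s,t}
  B4 li={f,s,t} lo={s,t}
  B5 li=∅ lo=∅
  B6 li=∅ lo=∅
  B7 li=∅ lo={t}
  B8 li={t} lo=∅

live-out(B3) = ["f", "s", "t"]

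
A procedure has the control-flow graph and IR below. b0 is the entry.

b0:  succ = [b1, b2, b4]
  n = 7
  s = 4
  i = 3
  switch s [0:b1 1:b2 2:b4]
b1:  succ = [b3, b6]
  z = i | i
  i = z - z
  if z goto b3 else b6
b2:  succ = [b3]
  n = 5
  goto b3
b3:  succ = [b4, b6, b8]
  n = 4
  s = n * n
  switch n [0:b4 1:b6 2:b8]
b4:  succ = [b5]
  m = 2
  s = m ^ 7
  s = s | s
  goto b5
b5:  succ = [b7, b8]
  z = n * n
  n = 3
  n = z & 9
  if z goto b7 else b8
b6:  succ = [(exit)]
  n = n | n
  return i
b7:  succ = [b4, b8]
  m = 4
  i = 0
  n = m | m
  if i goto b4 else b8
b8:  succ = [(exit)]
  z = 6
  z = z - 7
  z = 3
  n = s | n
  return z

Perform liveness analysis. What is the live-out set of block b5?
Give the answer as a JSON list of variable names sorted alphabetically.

def/use:
  b0: {i,n,s} / ∅
  b1: {i,z} / {i}
  b2: {n} / ∅
  b3: {n,s} / ∅
  b4: {m,s} / ∅
  b5: {n,z} / {n}
  b6: {n} / {i,n}
  b7: {i,m,n} / ∅
  b8: {n,z} / {n,s}

Live sets:
  b0 li=∅ lo={i,n}
  b1 li={i,n} lo={i,n}
  b2 li={i} lo={i}
  b3 li={i} lo={i,n,s}
  b4 li={n} lo={n,s}
  b5 li={n,s} lo={n,s}
  b6 li={i,n} lo=∅
  b7 li={s} lo={n,s}
  b8 li={n,s} lo=∅

live-out(b5) = ["n", "s"]

Answer: ["n", "s"]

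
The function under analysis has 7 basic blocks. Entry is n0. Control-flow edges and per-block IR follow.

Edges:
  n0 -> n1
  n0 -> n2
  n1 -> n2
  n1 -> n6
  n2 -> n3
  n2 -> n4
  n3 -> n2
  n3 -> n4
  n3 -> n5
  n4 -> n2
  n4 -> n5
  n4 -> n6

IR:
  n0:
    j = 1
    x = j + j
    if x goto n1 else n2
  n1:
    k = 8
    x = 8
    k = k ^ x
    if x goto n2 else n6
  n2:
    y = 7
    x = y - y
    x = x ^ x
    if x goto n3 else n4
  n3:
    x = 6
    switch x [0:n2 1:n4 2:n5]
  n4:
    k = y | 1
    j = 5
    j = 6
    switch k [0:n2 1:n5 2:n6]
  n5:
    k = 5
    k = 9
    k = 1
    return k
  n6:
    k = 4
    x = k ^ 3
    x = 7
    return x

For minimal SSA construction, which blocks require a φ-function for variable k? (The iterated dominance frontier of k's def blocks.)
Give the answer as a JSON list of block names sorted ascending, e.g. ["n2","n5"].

Answer: ["n2", "n5", "n6"]

Working:
idom tree: n1←n0 n2←n0 n3←n2 n4←n2 n5←n2 n6←n0
Dom at joins:
  n2: preds {n0,n1,n3,n4}: {n0} ∩ {n0,n1} ∩ {n0,n2,n3} ∩ {n0,n2,n4} = {n0}; idom=n0
  n4: preds {n2,n3}: {n0,n2} ∩ {n0,n2,n3} = {n0,n2}; idom=n2
  n5: preds {n3,n4}: {n0,n2,n3} ∩ {n0,n2,n4} = {n0,n2}; idom=n2
  n6: preds {n1,n4}: {n0,n1} ∩ {n0,n2,n4} = {n0}; idom=n0

DF walk-up:
  join n2 pred n0: · stop@n0
  join n2 pred n1: n1 stop@n0
  join n2 pred n3: n3→n2 stop@n0
  join n2 pred n4: n4→n2 stop@n0
  join n4 pred n2: · stop@n2
  join n4 pred n3: n3 stop@n2
  join n5 pred n3: n3 stop@n2
  join n5 pred n4: n4 stop@n2
  join n6 pred n1: n1 stop@n0
  join n6 pred n4: n4→n2 stop@n0
  n0 → ∅
  n1 → {n2,n6}
  n2 → {n2,n6}
  n3 → {n2,n4,n5}
  n4 → {n2,n5,n6}
  n5 → ∅
  n6 → ∅

φ for k: defs {n1,n4,n5,n6}
  DF⁺ = {n2,n5,n6}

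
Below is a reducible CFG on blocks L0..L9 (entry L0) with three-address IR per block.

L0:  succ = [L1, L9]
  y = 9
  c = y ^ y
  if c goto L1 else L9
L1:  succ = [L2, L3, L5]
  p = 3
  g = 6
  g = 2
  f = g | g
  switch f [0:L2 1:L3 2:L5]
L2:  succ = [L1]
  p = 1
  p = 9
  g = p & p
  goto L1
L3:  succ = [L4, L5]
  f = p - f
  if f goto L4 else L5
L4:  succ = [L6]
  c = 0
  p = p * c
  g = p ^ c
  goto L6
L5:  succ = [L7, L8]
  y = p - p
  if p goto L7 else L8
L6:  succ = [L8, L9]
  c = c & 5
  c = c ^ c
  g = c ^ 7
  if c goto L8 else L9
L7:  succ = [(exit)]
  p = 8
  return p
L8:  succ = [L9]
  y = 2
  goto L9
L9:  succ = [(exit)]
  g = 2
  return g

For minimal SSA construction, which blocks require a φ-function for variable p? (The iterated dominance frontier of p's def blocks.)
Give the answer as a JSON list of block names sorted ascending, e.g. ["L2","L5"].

Answer: ["L1", "L8", "L9"]

Analysis:
idom tree: L1←L0 L2←L1 L3←L1 L4←L3 L5←L1 L6←L4 L7←L5 L8←L1 L9←L0
Dom at joins:
  L1: preds {L0,L2}: {L0} ∩ {L0,L1,L2} = {L0}; idom=L0
  L5: preds {L1,L3}: {L0,L1} ∩ {L0,L1,L3} = {L0,L1}; idom=L1
  L8: preds {L5,L6}: {L0,L1,L5} ∩ {L0,L1,L3,L4,L6} = {L0,L1}; idom=L1
  L9: preds {L0,L6,L8}: {L0} ∩ {L0,L1,L3,L4,L6} ∩ {L0,L1,L8} = {L0}; idom=L0

Frontier:
  L1←L0: walk · to L0
  L1←L2: walk L2→L1 to L0
  L5←L1: walk · to L1
  L5←L3: walk L3 to L1
  L8←L5: walk L5 to L1
  L8←L6: walk L6→L4→L3 to L1
  L9←L0: walk · to L0
  L9←L6: walk L6→L4→L3→L1 to L0
  L9←L8: walk L8→L1 to L0
  L0 → ∅
  L1 → {L1,L9}
  L2 → {L1}
  L3 → {L5,L8,L9}
  L4 → {L8,L9}
  L5 → {L8}
  L6 → {L8,L9}
  L7 → ∅
  L8 → {L9}
  L9 → ∅

φ for p: defs {L1,L2,L4,L7}
  DF⁺ = {L1,L8,L9}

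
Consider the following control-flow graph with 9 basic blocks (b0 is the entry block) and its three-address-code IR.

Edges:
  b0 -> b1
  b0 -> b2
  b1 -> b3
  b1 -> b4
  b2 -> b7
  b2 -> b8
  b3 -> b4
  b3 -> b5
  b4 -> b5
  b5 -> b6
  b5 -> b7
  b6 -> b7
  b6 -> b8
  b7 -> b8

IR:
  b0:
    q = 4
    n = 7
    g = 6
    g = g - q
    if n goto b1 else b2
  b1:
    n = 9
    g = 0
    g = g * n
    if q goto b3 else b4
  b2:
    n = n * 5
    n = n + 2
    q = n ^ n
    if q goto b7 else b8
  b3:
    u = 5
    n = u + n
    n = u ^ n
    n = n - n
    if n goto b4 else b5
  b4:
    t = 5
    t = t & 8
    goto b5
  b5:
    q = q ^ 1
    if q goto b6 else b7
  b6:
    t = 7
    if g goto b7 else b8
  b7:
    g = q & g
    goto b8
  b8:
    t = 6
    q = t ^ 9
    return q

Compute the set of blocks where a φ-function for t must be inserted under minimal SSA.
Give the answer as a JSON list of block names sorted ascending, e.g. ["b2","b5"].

idom tree: b1←b0 b2←b0 b3←b1 b4←b1 b5←b1 b6←b5 b7←b0 b8←b0
Join-block Dom:
  b4: preds {b1,b3}: {b0,b1} ∩ {b0,b1,b3} = {b0,b1}; idom=b1
  b5: preds {b3,b4}: {b0,b1,b3} ∩ {b0,b1,b4} = {b0,b1}; idom=b1
  b7: preds {b2,b5,b6}: {b0,b2} ∩ {b0,b1,b5} ∩ {b0,b1,b5,b6} = {b0}; idom=b0
  b8: preds {b2,b6,b7}: {b0,b2} ∩ {b0,b1,b5,b6} ∩ {b0,b7} = {b0}; idom=b0

DF derivation:
  join b4 pred b1: · stop@b1
  join b4 pred b3: b3 stop@b1
  join b5 pred b3: b3 stop@b1
  join b5 pred b4: b4 stop@b1
  join b7 pred b2: b2 stop@b0
  join b7 pred b5: b5→b1 stop@b0
  join b7 pred b6: b6→b5→b1 stop@b0
  join b8 pred b2: b2 stop@b0
  join b8 pred b6: b6→b5→b1 stop@b0
  join b8 pred b7: b7 stop@b0
  b0: DF=∅
  b1: DF={b7,b8}
  b2: DF={b7,b8}
  b3: DF={b4,b5}
  b4: DF={b5}
  b5: DF={b7,b8}
  b6: DF={b7,b8}
  b7: DF={b8}
  b8: DF=∅

φ for t: defs {b4,b6,b8}
  DF⁺ = {b5,b7,b8}

Answer: ["b5", "b7", "b8"]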